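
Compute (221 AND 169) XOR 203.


Step 1: 221 & 169 = 137
Step 2: 137 ^ 203 = 66

66


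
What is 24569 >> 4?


0b101111111111001 >> 4 = 0b10111111111 = 1535

1535


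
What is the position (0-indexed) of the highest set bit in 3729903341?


0b11011110010100011100111011101101. Highest set bit at position 31

31


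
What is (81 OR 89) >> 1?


Step 1: 81 | 89 = 89
Step 2: 89 >> 1 = 44

44


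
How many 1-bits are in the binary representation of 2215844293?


0b10000100000100110001100111000101 has 12 set bits

12


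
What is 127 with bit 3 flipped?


127 ^ (1 << 3) = 127 ^ 8 = 119

119


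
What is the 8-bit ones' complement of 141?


141 ^ 255 = 114

114


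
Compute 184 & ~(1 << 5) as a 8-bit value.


184 & ~(1 << 5) = 152

152


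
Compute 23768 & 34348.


0b101110011011000 & 0b1000011000101100 = 0b10000001000 = 1032

1032


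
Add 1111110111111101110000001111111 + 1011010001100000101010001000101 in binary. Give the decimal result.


1111110111111101110000001111111 + 1011010001100000101010001000101 = 11011001001011110011010011000100 = 3643749572

3643749572


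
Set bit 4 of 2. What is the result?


2 | (1 << 4) = 2 | 16 = 18

18


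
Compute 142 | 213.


0b10001110 | 0b11010101 = 0b11011111 = 223

223


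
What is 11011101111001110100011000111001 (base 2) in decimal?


11011101111001110100011000111001 in decimal = 3722921529

3722921529


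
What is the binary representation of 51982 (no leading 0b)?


51982 = 1100101100001110 in binary

1100101100001110


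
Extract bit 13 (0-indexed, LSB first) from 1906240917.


0b1110001100111101110110110010101, position 13 = 1

1


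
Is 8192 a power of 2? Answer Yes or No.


0b10000000000000. Only one bit set => Yes

Yes


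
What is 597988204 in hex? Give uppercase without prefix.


597988204 = 23A4936C hex

23A4936C


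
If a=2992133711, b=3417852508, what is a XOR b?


2992133711 ^ 3417852508 = 2044730387

2044730387


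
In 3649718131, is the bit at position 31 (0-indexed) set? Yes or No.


0b11011001100010100100011101110011, bit 31 = 1. Yes

Yes


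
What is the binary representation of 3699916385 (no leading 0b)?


3699916385 = 11011100100010000011111001100001 in binary

11011100100010000011111001100001


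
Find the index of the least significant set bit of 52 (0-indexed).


0b110100. Lowest set bit at position 2

2


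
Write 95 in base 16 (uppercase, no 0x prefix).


95 = 5F hex

5F


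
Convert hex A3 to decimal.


A3 hex = 163 decimal

163


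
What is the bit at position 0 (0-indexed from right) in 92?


0b1011100, position 0 = 0

0


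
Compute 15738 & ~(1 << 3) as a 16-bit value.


15738 & ~(1 << 3) = 15730

15730


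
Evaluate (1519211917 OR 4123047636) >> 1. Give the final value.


Step 1: 1519211917 | 4123047636 = 4291688413
Step 2: 4291688413 >> 1 = 2145844206

2145844206


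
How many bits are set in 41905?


0b1010001110110001 has 8 set bits

8


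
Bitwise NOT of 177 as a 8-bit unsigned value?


~0b10110001 = 0b1001110 = 78 (8-bit unsigned)

78


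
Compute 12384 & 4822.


0b11000001100000 & 0b1001011010110 = 0b1000001000000 = 4160

4160


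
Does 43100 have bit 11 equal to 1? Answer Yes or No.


0b1010100001011100, bit 11 = 1. Yes

Yes


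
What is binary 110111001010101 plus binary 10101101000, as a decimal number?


110111001010101 + 10101101000 = 111001110111101 = 29629

29629


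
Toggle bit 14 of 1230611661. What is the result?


1230611661 ^ (1 << 14) = 1230611661 ^ 16384 = 1230628045

1230628045


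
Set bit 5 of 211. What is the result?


211 | (1 << 5) = 211 | 32 = 243

243


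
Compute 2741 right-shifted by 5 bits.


0b101010110101 >> 5 = 0b1010101 = 85

85


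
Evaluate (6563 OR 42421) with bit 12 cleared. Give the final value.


Step 1: 6563 | 42421 = 48567
Step 2: 48567 & ~(1 << 12) = 44471

44471


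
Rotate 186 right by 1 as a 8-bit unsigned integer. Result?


Rotate 0b10111010 right by 1 (8-bit) = 0b1011101 = 93

93


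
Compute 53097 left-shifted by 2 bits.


0b1100111101101001 << 2 = 0b110011110110100100 = 212388

212388


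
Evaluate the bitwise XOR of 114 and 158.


0b1110010 ^ 0b10011110 = 0b11101100 = 236

236


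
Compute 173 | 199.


0b10101101 | 0b11000111 = 0b11101111 = 239

239


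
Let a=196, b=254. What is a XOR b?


196 ^ 254 = 58

58


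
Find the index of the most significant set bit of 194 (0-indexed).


0b11000010. Highest set bit at position 7

7


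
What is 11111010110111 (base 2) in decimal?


11111010110111 in decimal = 16055

16055


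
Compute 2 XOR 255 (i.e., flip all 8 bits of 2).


2 ^ 255 = 253

253


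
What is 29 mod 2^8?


29 & 255 = 29

29


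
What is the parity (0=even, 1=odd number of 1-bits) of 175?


0b10101111 has 6 ones => parity 0

0


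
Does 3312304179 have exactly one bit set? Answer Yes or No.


0b11000101011011011100000000110011. Multiple bits set => No

No


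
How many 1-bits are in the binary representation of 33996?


0b1000010011001100 has 6 set bits

6


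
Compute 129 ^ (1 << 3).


129 ^ (1 << 3) = 129 ^ 8 = 137

137


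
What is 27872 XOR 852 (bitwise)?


0b110110011100000 ^ 0b1101010100 = 0b110111110110100 = 28596

28596


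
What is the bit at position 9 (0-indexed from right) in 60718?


0b1110110100101110, position 9 = 0

0


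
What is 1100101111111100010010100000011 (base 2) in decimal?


1100101111111100010010100000011 in decimal = 1711154435

1711154435


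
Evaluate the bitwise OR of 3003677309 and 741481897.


0b10110011000010000111101001111101 | 0b101100001100100001110110101001 = 0b10111111001110100111111111111101 = 3208282109

3208282109


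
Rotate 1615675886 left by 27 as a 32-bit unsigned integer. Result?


Rotate 0b1100000010011010100000111101110 left by 27 (32-bit) = 0b1110011000000100110101000001111 = 1929538063

1929538063


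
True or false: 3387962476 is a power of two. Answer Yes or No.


0b11001001111100000011010001101100. Multiple bits set => No

No


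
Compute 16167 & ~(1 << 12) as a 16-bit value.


16167 & ~(1 << 12) = 12071

12071


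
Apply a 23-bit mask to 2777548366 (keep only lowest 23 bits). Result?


2777548366 & 8388607 = 919118

919118


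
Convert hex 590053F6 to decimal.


590053F6 hex = 1493193718 decimal

1493193718


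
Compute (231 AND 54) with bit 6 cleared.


Step 1: 231 & 54 = 38
Step 2: 38 & ~(1 << 6) = 38

38


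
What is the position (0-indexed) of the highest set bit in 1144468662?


0b1000100001101110011010010110110. Highest set bit at position 30

30


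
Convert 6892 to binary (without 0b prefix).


6892 = 1101011101100 in binary

1101011101100


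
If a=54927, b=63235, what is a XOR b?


54927 ^ 63235 = 8588

8588


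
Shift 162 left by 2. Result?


0b10100010 << 2 = 0b1010001000 = 648

648


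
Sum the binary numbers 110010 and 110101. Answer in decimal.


110010 + 110101 = 1100111 = 103

103


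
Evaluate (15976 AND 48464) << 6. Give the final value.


Step 1: 15976 & 48464 = 15424
Step 2: 15424 << 6 = 987136

987136


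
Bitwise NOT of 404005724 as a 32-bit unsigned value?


~0b11000000101001010001101011100 = 0b11100111111010110101110010100011 = 3890961571 (32-bit unsigned)

3890961571


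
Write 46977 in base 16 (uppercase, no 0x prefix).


46977 = B781 hex

B781


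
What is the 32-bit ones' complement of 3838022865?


3838022865 ^ 4294967295 = 456944430

456944430


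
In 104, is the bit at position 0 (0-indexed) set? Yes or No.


0b1101000, bit 0 = 0. No

No


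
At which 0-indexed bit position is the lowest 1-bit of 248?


0b11111000. Lowest set bit at position 3

3


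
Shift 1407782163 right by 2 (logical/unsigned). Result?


0b1010011111010010000110100010011 >> 2 = 0b10100111110100100001101000100 = 351945540

351945540


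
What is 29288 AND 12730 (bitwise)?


0b111001001101000 & 0b11000110111010 = 0b11000000101000 = 12328

12328


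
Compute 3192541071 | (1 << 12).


3192541071 | (1 << 12) = 3192541071 | 4096 = 3192545167

3192545167


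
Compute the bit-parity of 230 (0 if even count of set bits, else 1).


0b11100110 has 5 ones => parity 1

1


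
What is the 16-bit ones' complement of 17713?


17713 ^ 65535 = 47822

47822


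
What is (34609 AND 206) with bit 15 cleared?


Step 1: 34609 & 206 = 0
Step 2: 0 & ~(1 << 15) = 0

0


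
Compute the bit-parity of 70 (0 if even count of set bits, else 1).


0b1000110 has 3 ones => parity 1

1


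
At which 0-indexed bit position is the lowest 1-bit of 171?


0b10101011. Lowest set bit at position 0

0


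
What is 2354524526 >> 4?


0b10001100010101110011000101101110 >> 4 = 0b1000110001010111001100010110 = 147157782

147157782


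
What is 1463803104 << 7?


0b1010111001111111101110011100000 << 7 = 0b10101110011111111011100111000000000000 = 187366797312

187366797312


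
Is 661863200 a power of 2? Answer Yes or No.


0b100111011100110011101100100000. Multiple bits set => No

No


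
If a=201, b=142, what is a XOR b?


201 ^ 142 = 71

71


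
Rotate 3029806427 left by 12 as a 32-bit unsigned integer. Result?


Rotate 0b10110100100101110010110101011011 left by 12 (32-bit) = 0b1110010110101011011101101001001 = 1926609737

1926609737


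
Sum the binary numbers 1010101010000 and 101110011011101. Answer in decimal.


1010101010000 + 101110011011101 = 111001000101101 = 29229

29229


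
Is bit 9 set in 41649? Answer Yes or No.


0b1010001010110001, bit 9 = 1. Yes

Yes


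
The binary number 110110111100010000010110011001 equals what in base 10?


110110111100010000010110011001 in decimal = 921765273

921765273


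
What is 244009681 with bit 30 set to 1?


244009681 | (1 << 30) = 244009681 | 1073741824 = 1317751505

1317751505


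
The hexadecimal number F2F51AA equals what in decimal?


F2F51AA hex = 254759338 decimal

254759338


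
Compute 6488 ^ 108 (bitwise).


0b1100101011000 ^ 0b1101100 = 0b1100100110100 = 6452

6452


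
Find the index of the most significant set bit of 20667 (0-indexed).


0b101000010111011. Highest set bit at position 14

14


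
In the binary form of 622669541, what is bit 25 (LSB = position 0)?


0b100101000111010010111011100101, position 25 = 0

0


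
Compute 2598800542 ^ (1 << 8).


2598800542 ^ (1 << 8) = 2598800542 ^ 256 = 2598800798

2598800798


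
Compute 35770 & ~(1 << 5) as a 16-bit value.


35770 & ~(1 << 5) = 35738

35738


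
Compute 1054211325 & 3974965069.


0b111110110101011111110011111101 & 0b11101100111011010010011101001101 = 0b101100110001010010010001001101 = 751117389

751117389


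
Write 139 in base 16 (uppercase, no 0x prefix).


139 = 8B hex

8B


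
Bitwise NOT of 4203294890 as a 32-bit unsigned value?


~0b11111010100010010011000010101010 = 0b101011101101100111101010101 = 91672405 (32-bit unsigned)

91672405


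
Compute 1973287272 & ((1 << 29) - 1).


1973287272 & 536870911 = 362674536

362674536


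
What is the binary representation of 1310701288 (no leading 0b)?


1310701288 = 1001110000111111011011011101000 in binary

1001110000111111011011011101000


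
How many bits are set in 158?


0b10011110 has 5 set bits

5


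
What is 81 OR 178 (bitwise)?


0b1010001 | 0b10110010 = 0b11110011 = 243

243


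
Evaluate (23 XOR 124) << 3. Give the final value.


Step 1: 23 ^ 124 = 107
Step 2: 107 << 3 = 856

856


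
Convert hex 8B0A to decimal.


8B0A hex = 35594 decimal

35594


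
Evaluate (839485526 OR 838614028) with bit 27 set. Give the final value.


Step 1: 839485526 | 838614028 = 872266846
Step 2: 872266846 | (1 << 27) = 872266846 | 134217728 = 1006484574

1006484574


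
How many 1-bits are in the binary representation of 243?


0b11110011 has 6 set bits

6


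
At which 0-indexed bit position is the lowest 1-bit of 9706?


0b10010111101010. Lowest set bit at position 1

1


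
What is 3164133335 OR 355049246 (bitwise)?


0b10111100100110001101011111010111 | 0b10101001010011001111100011110 = 0b10111101101110011101111111011111 = 3183075295

3183075295


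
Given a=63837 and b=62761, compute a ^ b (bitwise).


63837 ^ 62761 = 3188

3188


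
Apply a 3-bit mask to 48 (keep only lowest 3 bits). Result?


48 & 7 = 0

0


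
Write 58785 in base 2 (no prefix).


58785 = 1110010110100001 in binary

1110010110100001


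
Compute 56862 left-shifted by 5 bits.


0b1101111000011110 << 5 = 0b110111100001111000000 = 1819584

1819584


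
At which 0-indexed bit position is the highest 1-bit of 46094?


0b1011010000001110. Highest set bit at position 15

15


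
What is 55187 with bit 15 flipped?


55187 ^ (1 << 15) = 55187 ^ 32768 = 22419

22419


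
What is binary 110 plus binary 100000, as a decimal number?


110 + 100000 = 100110 = 38

38


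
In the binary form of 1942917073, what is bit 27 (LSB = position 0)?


0b1110011110011101000111111010001, position 27 = 0

0


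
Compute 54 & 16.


0b110110 & 0b10000 = 0b10000 = 16

16


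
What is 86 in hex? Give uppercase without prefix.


86 = 56 hex

56


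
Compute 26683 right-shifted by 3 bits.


0b110100000111011 >> 3 = 0b110100000111 = 3335

3335


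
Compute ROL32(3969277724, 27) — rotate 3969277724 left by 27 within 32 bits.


Rotate 0b11101100100101100101111100011100 left by 27 (32-bit) = 0b11100111011001001011001011111000 = 3882136312

3882136312


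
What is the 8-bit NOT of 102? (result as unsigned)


~0b1100110 = 0b10011001 = 153 (8-bit unsigned)

153


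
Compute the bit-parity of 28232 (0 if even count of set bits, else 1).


0b110111001001000 has 7 ones => parity 1

1


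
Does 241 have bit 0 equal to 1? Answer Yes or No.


0b11110001, bit 0 = 1. Yes

Yes


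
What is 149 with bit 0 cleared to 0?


149 & ~(1 << 0) = 148

148


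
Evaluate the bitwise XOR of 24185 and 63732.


0b101111001111001 ^ 0b1111100011110100 = 0b1010011010001101 = 42637

42637


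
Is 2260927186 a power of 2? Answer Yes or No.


0b10000110110000110000001011010010. Multiple bits set => No

No


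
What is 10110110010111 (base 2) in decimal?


10110110010111 in decimal = 11671

11671


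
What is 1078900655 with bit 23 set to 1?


1078900655 | (1 << 23) = 1078900655 | 8388608 = 1087289263

1087289263


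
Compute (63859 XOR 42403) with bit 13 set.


Step 1: 63859 ^ 42403 = 23760
Step 2: 23760 | (1 << 13) = 23760 | 8192 = 31952

31952


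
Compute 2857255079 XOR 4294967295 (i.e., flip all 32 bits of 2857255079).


2857255079 ^ 4294967295 = 1437712216

1437712216


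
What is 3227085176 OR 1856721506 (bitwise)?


0b11000000010110010110100101111000 | 0b1101110101010110101001001100010 = 0b11101110111110110111101101111010 = 4009458554

4009458554


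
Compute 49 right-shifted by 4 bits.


0b110001 >> 4 = 0b11 = 3

3


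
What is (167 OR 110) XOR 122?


Step 1: 167 | 110 = 239
Step 2: 239 ^ 122 = 149

149


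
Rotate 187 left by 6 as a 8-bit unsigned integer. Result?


Rotate 0b10111011 left by 6 (8-bit) = 0b11101110 = 238

238


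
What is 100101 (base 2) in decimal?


100101 in decimal = 37

37


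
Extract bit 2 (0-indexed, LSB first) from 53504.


0b1101000100000000, position 2 = 0

0


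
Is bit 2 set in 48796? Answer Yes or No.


0b1011111010011100, bit 2 = 1. Yes

Yes


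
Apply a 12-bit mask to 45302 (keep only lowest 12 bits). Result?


45302 & 4095 = 246

246


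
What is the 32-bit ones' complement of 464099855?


464099855 ^ 4294967295 = 3830867440

3830867440


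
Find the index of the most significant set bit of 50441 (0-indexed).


0b1100010100001001. Highest set bit at position 15

15


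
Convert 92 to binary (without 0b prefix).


92 = 1011100 in binary

1011100


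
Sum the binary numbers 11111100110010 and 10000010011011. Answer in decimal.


11111100110010 + 10000010011011 = 101111111001101 = 24525

24525


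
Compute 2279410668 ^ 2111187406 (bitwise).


0b10000111110111010000101111101100 ^ 0b1111101110101100010100111001110 = 0b11111010000010110010001000100010 = 4195033634

4195033634


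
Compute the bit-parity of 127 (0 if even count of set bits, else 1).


0b1111111 has 7 ones => parity 1

1


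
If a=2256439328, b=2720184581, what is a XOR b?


2256439328 ^ 2720184581 = 610021669

610021669


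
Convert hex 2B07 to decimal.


2B07 hex = 11015 decimal

11015


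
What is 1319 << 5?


0b10100100111 << 5 = 0b1010010011100000 = 42208

42208


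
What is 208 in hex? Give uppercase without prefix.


208 = D0 hex

D0


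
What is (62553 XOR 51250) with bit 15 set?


Step 1: 62553 ^ 51250 = 15467
Step 2: 15467 | (1 << 15) = 15467 | 32768 = 48235

48235


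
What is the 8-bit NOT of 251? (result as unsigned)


~0b11111011 = 0b100 = 4 (8-bit unsigned)

4


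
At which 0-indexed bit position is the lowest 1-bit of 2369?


0b100101000001. Lowest set bit at position 0

0


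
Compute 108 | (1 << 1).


108 | (1 << 1) = 108 | 2 = 110

110


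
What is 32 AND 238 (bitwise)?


0b100000 & 0b11101110 = 0b100000 = 32

32


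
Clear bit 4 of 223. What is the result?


223 & ~(1 << 4) = 207

207


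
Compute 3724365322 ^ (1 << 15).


3724365322 ^ (1 << 15) = 3724365322 ^ 32768 = 3724398090

3724398090


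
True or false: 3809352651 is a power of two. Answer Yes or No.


0b11100011000011100001101111001011. Multiple bits set => No

No


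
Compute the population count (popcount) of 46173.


0b1011010001011101 has 9 set bits

9


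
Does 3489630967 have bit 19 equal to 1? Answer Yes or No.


0b11001111111111111000101011110111, bit 19 = 1. Yes

Yes


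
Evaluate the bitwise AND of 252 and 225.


0b11111100 & 0b11100001 = 0b11100000 = 224

224


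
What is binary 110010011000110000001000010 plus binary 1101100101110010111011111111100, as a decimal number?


110010011000110000001000010 + 1101100101110010111011111111100 = 1110011000001011101100000111110 = 1929762878

1929762878


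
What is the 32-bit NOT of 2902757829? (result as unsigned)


~0b10101101000001001001000111000101 = 0b1010010111110110110111000111010 = 1392209466 (32-bit unsigned)

1392209466


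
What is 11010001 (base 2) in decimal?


11010001 in decimal = 209

209


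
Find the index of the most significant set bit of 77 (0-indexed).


0b1001101. Highest set bit at position 6

6


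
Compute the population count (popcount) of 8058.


0b1111101111010 has 10 set bits

10


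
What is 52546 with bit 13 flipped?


52546 ^ (1 << 13) = 52546 ^ 8192 = 60738

60738


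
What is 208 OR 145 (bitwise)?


0b11010000 | 0b10010001 = 0b11010001 = 209

209


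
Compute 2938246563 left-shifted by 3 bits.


0b10101111001000100001010110100011 << 3 = 0b10101111001000100001010110100011000 = 23505972504

23505972504


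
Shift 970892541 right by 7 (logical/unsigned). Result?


0b111001110111101010010011111101 >> 7 = 0b11100111011110101001001 = 7585097

7585097


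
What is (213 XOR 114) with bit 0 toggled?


Step 1: 213 ^ 114 = 167
Step 2: 167 ^ (1 << 0) = 167 ^ 1 = 166

166


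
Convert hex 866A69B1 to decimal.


866A69B1 hex = 2255120817 decimal

2255120817


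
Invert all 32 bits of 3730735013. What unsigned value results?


3730735013 ^ 4294967295 = 564232282

564232282


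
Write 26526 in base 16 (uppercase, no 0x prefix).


26526 = 679E hex

679E


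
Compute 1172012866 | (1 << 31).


1172012866 | (1 << 31) = 1172012866 | 2147483648 = 3319496514

3319496514


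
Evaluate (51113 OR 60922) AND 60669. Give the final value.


Step 1: 51113 | 60922 = 61435
Step 2: 61435 & 60669 = 60665

60665


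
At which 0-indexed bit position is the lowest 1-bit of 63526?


0b1111100000100110. Lowest set bit at position 1

1


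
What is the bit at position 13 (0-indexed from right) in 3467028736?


0b11001110101001101010100100000000, position 13 = 1

1


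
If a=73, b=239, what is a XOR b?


73 ^ 239 = 166

166


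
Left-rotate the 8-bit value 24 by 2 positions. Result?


Rotate 0b11000 left by 2 (8-bit) = 0b1100000 = 96

96


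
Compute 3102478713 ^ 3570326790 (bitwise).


0b10111000111011000001000101111001 ^ 0b11010100110011101101110100000110 = 0b1101100001000101100110001111111 = 1814219903

1814219903


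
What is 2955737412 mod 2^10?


2955737412 & 1023 = 324

324


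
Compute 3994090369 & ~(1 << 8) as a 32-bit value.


3994090369 & ~(1 << 8) = 3994090113

3994090113


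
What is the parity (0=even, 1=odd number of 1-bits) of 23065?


0b101101000011001 has 7 ones => parity 1

1


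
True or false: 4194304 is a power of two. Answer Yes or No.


0b10000000000000000000000. Only one bit set => Yes

Yes


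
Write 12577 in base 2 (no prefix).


12577 = 11000100100001 in binary

11000100100001


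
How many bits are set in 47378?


0b1011100100010010 has 7 set bits

7


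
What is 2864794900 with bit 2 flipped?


2864794900 ^ (1 << 2) = 2864794900 ^ 4 = 2864794896

2864794896


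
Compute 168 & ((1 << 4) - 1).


168 & 15 = 8

8


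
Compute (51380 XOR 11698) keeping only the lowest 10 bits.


Step 1: 51380 ^ 11698 = 58630
Step 2: 58630 & 1023 = 262

262


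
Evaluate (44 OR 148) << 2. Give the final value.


Step 1: 44 | 148 = 188
Step 2: 188 << 2 = 752

752


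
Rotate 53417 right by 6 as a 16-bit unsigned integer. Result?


Rotate 0b1101000010101001 right by 6 (16-bit) = 0b1010011101000010 = 42818

42818


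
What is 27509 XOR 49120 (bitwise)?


0b110101101110101 ^ 0b1011111111100000 = 0b1101010010010101 = 54421

54421


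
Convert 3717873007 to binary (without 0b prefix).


3717873007 = 11011101100110100011110101101111 in binary

11011101100110100011110101101111


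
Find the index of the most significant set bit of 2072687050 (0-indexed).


0b1111011100010101011000111001010. Highest set bit at position 30

30


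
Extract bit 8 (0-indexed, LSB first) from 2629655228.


0b10011100101111010101101010111100, position 8 = 0

0


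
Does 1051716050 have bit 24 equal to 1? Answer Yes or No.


0b111110101011111110100111010010, bit 24 = 0. No

No


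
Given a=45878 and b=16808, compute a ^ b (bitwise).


45878 ^ 16808 = 62110

62110


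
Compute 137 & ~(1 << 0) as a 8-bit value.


137 & ~(1 << 0) = 136

136


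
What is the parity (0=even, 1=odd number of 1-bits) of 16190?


0b11111100111110 has 11 ones => parity 1

1


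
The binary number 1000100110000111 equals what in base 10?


1000100110000111 in decimal = 35207

35207


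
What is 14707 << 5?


0b11100101110011 << 5 = 0b1110010111001100000 = 470624

470624


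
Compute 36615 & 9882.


0b1000111100000111 & 0b10011010011010 = 0b11000000010 = 1538

1538


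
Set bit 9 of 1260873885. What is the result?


1260873885 | (1 << 9) = 1260873885 | 512 = 1260874397

1260874397


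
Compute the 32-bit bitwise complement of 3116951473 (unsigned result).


~0b10111001110010001110011110110001 = 0b1000110001101110001100001001110 = 1178015822 (32-bit unsigned)

1178015822


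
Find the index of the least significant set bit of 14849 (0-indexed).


0b11101000000001. Lowest set bit at position 0

0


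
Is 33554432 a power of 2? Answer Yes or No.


0b10000000000000000000000000. Only one bit set => Yes

Yes


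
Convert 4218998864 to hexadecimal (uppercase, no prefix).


4218998864 = FB78D050 hex

FB78D050


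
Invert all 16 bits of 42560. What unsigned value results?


42560 ^ 65535 = 22975

22975


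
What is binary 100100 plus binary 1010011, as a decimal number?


100100 + 1010011 = 1110111 = 119

119


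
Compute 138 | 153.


0b10001010 | 0b10011001 = 0b10011011 = 155

155


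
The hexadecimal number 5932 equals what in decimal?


5932 hex = 22834 decimal

22834


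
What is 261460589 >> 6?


0b1111100101011001001001101101 >> 6 = 0b1111100101011001001001 = 4085321

4085321


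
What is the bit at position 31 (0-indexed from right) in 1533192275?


0b1011011011000101010100001010011, position 31 = 0

0


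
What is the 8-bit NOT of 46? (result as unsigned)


~0b101110 = 0b11010001 = 209 (8-bit unsigned)

209


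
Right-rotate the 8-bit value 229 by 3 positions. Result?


Rotate 0b11100101 right by 3 (8-bit) = 0b10111100 = 188

188


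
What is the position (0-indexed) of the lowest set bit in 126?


0b1111110. Lowest set bit at position 1

1


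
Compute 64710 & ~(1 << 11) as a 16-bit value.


64710 & ~(1 << 11) = 62662

62662


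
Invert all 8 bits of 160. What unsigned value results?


160 ^ 255 = 95

95


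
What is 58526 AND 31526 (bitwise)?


0b1110010010011110 & 0b111101100100110 = 0b110000000000110 = 24582

24582


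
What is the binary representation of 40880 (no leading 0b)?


40880 = 1001111110110000 in binary

1001111110110000


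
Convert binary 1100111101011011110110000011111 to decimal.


1100111101011011110110000011111 in decimal = 1739451423

1739451423


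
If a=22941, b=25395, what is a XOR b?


22941 ^ 25395 = 15022

15022


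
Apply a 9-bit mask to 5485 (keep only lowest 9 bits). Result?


5485 & 511 = 365

365


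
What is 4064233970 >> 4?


0b11110010001111110100100111110010 >> 4 = 0b1111001000111111010010011111 = 254014623

254014623


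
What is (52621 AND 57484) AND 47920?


Step 1: 52621 & 57484 = 49292
Step 2: 49292 & 47920 = 32768

32768


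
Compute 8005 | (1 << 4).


8005 | (1 << 4) = 8005 | 16 = 8021

8021


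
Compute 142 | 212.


0b10001110 | 0b11010100 = 0b11011110 = 222

222


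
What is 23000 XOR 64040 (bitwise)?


0b101100111011000 ^ 0b1111101000101000 = 0b1010001111110000 = 41968

41968


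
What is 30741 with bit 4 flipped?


30741 ^ (1 << 4) = 30741 ^ 16 = 30725

30725


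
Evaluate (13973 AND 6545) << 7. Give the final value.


Step 1: 13973 & 6545 = 4241
Step 2: 4241 << 7 = 542848

542848


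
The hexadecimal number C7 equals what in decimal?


C7 hex = 199 decimal

199


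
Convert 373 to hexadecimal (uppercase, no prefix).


373 = 175 hex

175


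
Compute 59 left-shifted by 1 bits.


0b111011 << 1 = 0b1110110 = 118

118


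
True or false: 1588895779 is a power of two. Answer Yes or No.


0b1011110101101001010000000100011. Multiple bits set => No

No


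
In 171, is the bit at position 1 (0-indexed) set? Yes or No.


0b10101011, bit 1 = 1. Yes

Yes


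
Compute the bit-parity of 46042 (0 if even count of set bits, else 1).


0b1011001111011010 has 10 ones => parity 0

0


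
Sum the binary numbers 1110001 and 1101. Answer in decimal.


1110001 + 1101 = 1111110 = 126

126


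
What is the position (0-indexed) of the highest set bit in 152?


0b10011000. Highest set bit at position 7

7


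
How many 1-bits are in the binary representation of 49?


0b110001 has 3 set bits

3


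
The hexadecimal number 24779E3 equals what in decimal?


24779E3 hex = 38238691 decimal

38238691


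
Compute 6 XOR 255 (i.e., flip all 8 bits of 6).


6 ^ 255 = 249

249


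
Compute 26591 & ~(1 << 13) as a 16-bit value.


26591 & ~(1 << 13) = 18399

18399


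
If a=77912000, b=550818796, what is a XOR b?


77912000 ^ 550818796 = 611320876

611320876


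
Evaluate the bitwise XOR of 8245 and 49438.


0b10000000110101 ^ 0b1100000100011110 = 0b1110000100101011 = 57643

57643


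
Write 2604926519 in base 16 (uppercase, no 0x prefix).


2604926519 = 9B440637 hex

9B440637


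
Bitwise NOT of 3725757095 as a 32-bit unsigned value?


~0b11011110000100101000101010100111 = 0b100001111011010111010101011000 = 569210200 (32-bit unsigned)

569210200


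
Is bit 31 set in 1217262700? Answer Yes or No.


0b1001000100011011111010001101100, bit 31 = 0. No

No


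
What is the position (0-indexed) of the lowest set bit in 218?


0b11011010. Lowest set bit at position 1

1


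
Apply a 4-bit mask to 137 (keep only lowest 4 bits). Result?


137 & 15 = 9

9


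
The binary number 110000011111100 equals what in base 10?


110000011111100 in decimal = 24828

24828


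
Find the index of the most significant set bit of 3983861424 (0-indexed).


0b11101101011101001110011010110000. Highest set bit at position 31

31


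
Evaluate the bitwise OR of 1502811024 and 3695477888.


0b1011001100100110001001110010000 | 0b11011100010001001000010010000000 = 0b11011101110101111001011110010000 = 3721893776

3721893776


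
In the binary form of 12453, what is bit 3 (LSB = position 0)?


0b11000010100101, position 3 = 0

0


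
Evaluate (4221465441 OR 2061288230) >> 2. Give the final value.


Step 1: 4221465441 | 2061288230 = 4225692519
Step 2: 4225692519 >> 2 = 1056423129

1056423129


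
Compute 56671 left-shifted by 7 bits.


0b1101110101011111 << 7 = 0b11011101010111110000000 = 7253888

7253888


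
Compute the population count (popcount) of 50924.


0b1100011011101100 has 9 set bits

9


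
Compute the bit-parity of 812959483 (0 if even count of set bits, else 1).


0b110000011101001100011011111011 has 17 ones => parity 1

1


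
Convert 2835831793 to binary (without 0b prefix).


2835831793 = 10101001000001110101101111110001 in binary

10101001000001110101101111110001


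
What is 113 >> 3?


0b1110001 >> 3 = 0b1110 = 14

14


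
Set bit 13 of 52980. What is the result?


52980 | (1 << 13) = 52980 | 8192 = 61172

61172


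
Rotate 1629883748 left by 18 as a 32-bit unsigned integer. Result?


Rotate 0b1100001001001100000110101100100 left by 18 (32-bit) = 0b110101100100011000010010011000 = 898729112

898729112


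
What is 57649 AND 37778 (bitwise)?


0b1110000100110001 & 0b1001001110010010 = 0b1000000100010000 = 33040

33040


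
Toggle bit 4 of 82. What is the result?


82 ^ (1 << 4) = 82 ^ 16 = 66

66


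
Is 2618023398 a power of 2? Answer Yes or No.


0b10011100000010111101110111100110. Multiple bits set => No

No


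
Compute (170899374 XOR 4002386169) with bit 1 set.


Step 1: 170899374 ^ 4002386169 = 3835701079
Step 2: 3835701079 | (1 << 1) = 3835701079 | 2 = 3835701079

3835701079


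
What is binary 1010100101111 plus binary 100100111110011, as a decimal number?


1010100101111 + 100100111110011 = 101111100100010 = 24354

24354


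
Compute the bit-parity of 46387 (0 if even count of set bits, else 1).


0b1011010100110011 has 9 ones => parity 1

1


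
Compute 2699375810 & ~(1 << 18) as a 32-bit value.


2699375810 & ~(1 << 18) = 2699113666

2699113666


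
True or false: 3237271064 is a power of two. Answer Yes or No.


0b11000000111101001101011000011000. Multiple bits set => No

No


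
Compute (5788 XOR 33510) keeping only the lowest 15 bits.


Step 1: 5788 ^ 33510 = 38010
Step 2: 38010 & 32767 = 5242

5242


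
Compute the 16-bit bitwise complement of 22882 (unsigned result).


~0b101100101100010 = 0b1010011010011101 = 42653 (16-bit unsigned)

42653


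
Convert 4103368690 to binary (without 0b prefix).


4103368690 = 11110100100101000110111111110010 in binary

11110100100101000110111111110010


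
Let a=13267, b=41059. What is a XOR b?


13267 ^ 41059 = 37808

37808


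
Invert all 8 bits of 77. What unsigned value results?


77 ^ 255 = 178

178


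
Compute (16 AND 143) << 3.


Step 1: 16 & 143 = 0
Step 2: 0 << 3 = 0

0


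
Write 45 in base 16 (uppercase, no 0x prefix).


45 = 2D hex

2D


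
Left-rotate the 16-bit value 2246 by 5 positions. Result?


Rotate 0b100011000110 left by 5 (16-bit) = 0b1100011000001 = 6337

6337


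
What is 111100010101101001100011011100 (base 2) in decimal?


111100010101101001100011011100 in decimal = 1012308188

1012308188


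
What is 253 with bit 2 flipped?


253 ^ (1 << 2) = 253 ^ 4 = 249

249


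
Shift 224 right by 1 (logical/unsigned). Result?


0b11100000 >> 1 = 0b1110000 = 112

112


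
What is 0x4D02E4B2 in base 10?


4D02E4B2 hex = 1292035250 decimal

1292035250


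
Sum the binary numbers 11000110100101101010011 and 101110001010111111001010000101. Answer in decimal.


11000110100101101010011 + 101110001010111111001010000101 = 101110100011110011110111011000 = 781139416

781139416


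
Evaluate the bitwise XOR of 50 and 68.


0b110010 ^ 0b1000100 = 0b1110110 = 118

118


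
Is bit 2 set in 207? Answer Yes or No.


0b11001111, bit 2 = 1. Yes

Yes


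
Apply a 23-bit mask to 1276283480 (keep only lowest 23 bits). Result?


1276283480 & 8388607 = 1215064

1215064


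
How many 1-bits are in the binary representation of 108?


0b1101100 has 4 set bits

4


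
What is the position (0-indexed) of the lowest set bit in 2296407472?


0b10001000111000000110010110110000. Lowest set bit at position 4

4


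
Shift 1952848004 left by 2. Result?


0b1110100011001100001100010000100 << 2 = 0b111010001100110000110001000010000 = 7811392016

7811392016


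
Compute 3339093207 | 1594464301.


0b11000111000001101000010011010111 | 0b1011111000010011001100000101101 = 0b11011111000011111001110011111111 = 3742342399

3742342399


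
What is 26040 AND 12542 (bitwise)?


0b110010110111000 & 0b11000011111110 = 0b10000010111000 = 8376

8376


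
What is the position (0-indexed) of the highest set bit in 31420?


0b111101010111100. Highest set bit at position 14

14


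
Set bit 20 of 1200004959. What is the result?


1200004959 | (1 << 20) = 1200004959 | 1048576 = 1201053535

1201053535


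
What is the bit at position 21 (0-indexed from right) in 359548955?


0b10101011011100100100000011011, position 21 = 1

1


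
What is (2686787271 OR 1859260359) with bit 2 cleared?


Step 1: 2686787271 | 1859260359 = 4009172935
Step 2: 4009172935 & ~(1 << 2) = 4009172931

4009172931


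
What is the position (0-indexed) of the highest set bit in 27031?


0b110100110010111. Highest set bit at position 14

14


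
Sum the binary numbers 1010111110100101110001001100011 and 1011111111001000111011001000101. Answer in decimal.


1010111110100101110001001100011 + 1011111111001000111011001000101 = 10110111101101110101100010101000 = 3082246312

3082246312


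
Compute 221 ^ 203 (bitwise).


0b11011101 ^ 0b11001011 = 0b10110 = 22

22


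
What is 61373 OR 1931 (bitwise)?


0b1110111110111101 | 0b11110001011 = 0b1110111110111111 = 61375

61375


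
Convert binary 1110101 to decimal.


1110101 in decimal = 117

117


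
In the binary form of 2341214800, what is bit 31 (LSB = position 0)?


0b10001011100011000001101001010000, position 31 = 1

1


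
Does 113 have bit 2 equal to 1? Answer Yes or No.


0b1110001, bit 2 = 0. No

No


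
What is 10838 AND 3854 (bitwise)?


0b10101001010110 & 0b111100001110 = 0b101000000110 = 2566

2566


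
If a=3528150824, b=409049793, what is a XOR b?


3528150824 ^ 409049793 = 3391804905

3391804905


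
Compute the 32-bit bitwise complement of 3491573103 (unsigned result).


~0b11010000000111010010110101101111 = 0b101111111000101101001010010000 = 803394192 (32-bit unsigned)

803394192


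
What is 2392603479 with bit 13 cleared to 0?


2392603479 & ~(1 << 13) = 2392595287

2392595287


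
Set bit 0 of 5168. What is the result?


5168 | (1 << 0) = 5168 | 1 = 5169

5169


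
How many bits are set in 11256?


0b10101111111000 has 9 set bits

9


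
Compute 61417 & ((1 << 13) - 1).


61417 & 8191 = 4073

4073


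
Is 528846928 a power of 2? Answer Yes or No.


0b11111100001011001000001010000. Multiple bits set => No

No


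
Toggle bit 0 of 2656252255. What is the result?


2656252255 ^ (1 << 0) = 2656252255 ^ 1 = 2656252254

2656252254


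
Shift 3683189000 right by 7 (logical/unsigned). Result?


0b11011011100010010000000100001000 >> 7 = 0b1101101110001001000000010 = 28774914

28774914


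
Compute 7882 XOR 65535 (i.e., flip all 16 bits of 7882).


7882 ^ 65535 = 57653

57653


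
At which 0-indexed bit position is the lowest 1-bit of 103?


0b1100111. Lowest set bit at position 0

0


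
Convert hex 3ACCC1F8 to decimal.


3ACCC1F8 hex = 986497528 decimal

986497528


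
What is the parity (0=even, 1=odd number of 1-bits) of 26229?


0b110011001110101 has 9 ones => parity 1

1


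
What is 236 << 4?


0b11101100 << 4 = 0b111011000000 = 3776

3776


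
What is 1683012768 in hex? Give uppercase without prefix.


1683012768 = 6450BCA0 hex

6450BCA0


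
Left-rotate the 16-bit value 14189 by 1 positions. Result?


Rotate 0b11011101101101 left by 1 (16-bit) = 0b110111011011010 = 28378

28378


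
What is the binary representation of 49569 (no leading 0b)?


49569 = 1100000110100001 in binary

1100000110100001


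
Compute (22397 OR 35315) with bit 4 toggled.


Step 1: 22397 | 35315 = 57343
Step 2: 57343 ^ (1 << 4) = 57343 ^ 16 = 57327

57327


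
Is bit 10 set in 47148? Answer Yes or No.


0b1011100000101100, bit 10 = 0. No

No


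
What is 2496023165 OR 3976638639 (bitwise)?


0b10010100110001100100101001111101 | 0b11101101000001101011000010101111 = 0b11111101110001101111101011111111 = 4257676031

4257676031


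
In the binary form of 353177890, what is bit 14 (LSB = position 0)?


0b10101000011010001000100100010, position 14 = 0

0


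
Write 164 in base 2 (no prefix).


164 = 10100100 in binary

10100100


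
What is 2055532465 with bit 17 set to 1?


2055532465 | (1 << 17) = 2055532465 | 131072 = 2055663537

2055663537


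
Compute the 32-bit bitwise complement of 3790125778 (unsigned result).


~0b11100001111010001011101011010010 = 0b11110000101110100010100101101 = 504841517 (32-bit unsigned)

504841517


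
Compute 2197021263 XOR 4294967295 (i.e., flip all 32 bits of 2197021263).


2197021263 ^ 4294967295 = 2097946032

2097946032


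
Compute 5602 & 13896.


0b1010111100010 & 0b11011001001000 = 0b1010001000000 = 5184

5184


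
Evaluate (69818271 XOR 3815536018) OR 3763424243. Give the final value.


Step 1: 69818271 ^ 3815536018 = 3880067597
Step 2: 3880067597 | 3763424243 = 3881135103

3881135103


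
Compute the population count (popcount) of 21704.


0b101010011001000 has 6 set bits

6


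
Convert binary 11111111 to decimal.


11111111 in decimal = 255

255


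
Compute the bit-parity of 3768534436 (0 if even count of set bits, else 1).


0b11100000100111110100010110100100 has 15 ones => parity 1

1
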